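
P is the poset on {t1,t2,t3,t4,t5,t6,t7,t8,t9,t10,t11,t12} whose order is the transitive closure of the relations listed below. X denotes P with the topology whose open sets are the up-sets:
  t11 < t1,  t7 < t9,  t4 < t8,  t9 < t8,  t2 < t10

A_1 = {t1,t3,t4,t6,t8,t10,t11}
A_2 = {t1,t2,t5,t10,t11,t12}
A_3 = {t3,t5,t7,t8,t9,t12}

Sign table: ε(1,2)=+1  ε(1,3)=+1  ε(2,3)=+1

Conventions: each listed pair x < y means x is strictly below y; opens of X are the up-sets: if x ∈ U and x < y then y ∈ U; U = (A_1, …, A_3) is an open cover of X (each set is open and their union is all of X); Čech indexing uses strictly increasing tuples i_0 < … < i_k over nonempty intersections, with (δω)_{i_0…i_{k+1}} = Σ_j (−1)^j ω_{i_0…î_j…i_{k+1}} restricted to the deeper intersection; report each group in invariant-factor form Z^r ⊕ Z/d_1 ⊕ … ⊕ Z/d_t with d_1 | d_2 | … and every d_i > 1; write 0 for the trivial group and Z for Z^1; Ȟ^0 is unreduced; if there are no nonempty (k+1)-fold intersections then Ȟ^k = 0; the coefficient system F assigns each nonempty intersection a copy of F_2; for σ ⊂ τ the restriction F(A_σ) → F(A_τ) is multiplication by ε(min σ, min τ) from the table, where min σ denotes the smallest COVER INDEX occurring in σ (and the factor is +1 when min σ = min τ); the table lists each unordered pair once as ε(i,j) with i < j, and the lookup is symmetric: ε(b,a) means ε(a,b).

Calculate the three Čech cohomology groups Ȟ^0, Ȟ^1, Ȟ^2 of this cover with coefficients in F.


intersection data:
  A12={t1,t10,t11} A13={t3,t8} A23={t5,t12}
C dims 3,3; δ0: rk_F2 2
Ȟ^0 = (3 − 2) − 0 = 1, so Ȟ^0 ≅ Z/2
Ȟ^1 = (3 − 0) − 2 = 1, so Ȟ^1 ≅ Z/2
Ȟ^2 = (0 − 0) − 0 = 0, so Ȟ^2 ≅ 0

Ȟ^0 = Z/2; Ȟ^1 = Z/2; Ȟ^2 = 0


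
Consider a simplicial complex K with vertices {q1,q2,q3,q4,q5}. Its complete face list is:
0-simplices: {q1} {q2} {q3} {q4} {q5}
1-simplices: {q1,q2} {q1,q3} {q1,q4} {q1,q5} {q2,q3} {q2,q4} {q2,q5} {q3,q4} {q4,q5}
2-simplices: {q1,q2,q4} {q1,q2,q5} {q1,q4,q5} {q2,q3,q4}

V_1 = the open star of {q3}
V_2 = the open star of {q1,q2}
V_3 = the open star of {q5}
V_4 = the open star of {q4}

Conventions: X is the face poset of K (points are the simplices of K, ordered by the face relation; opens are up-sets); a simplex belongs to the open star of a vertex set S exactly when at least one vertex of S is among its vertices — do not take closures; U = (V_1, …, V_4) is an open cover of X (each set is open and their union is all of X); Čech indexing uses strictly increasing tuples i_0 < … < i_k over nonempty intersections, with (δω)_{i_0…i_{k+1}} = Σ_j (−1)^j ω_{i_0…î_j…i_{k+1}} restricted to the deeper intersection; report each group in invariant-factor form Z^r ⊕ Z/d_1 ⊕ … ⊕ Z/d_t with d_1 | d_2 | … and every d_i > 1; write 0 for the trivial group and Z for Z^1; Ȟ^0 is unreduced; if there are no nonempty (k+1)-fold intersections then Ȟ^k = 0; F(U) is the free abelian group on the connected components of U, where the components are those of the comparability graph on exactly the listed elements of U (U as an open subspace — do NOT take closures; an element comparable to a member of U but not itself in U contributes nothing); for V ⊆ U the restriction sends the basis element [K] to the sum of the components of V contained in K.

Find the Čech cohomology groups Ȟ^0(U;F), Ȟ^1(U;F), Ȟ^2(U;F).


Ȟ^0 ≅ Z,  Ȟ^1 ≅ Z,  Ȟ^2 ≅ 0

nonempty overlaps:
  V1={{q3},{q1,q3},{q2,q3},{q3,q4},{q2,q3,q4}} V2={{q1},{q2},{q1,q2},{q1,q3},{q1,q4},{q1,q5},{q2,q3},{q2,q4},{q2,q5},{q1,q2,q4},{q1,q2,q5},{q1,q4,q5},{q2,q3,q4}} V3={{q5},{q1,q5},{q2,q5},{q4,q5},{q1,q2,q5},{q1,q4,q5}} V4={{q4},{q1,q4},{q2,q4},{q3,q4},{q4,q5},{q1,q2,q4},{q1,q4,q5},{q2,q3,q4}}
  V12={{q1,q3},{q2,q3},{q2,q3,q4}} V14={{q3,q4},{q2,q3,q4}} V23={{q1,q5},{q2,q5},{q1,q2,q5},{q1,q4,q5}} V24={{q1,q4},{q2,q4},{q1,q2,q4},{q1,q4,q5},{q2,q3,q4}} V34={{q4,q5},{q1,q4,q5}}
  V124={{q2,q3,q4}} V234={{q1,q4,q5}}
components per intersection:
  V1: {{q3},{q1,q3},{q2,q3},{q3,q4},{q2,q3,q4}}
  V2: {{q1},{q2},{q1,q2},{q1,q3},{q1,q4},{q1,q5},{q2,q3},{q2,q4},{q2,q5},{q1,q2,q4},{q1,q2,q5},{q1,q4,q5},{q2,q3,q4}}
  V3: {{q5},{q1,q5},{q2,q5},{q4,q5},{q1,q2,q5},{q1,q4,q5}}
  V4: {{q4},{q1,q4},{q2,q4},{q3,q4},{q4,q5},{q1,q2,q4},{q1,q4,q5},{q2,q3,q4}}
  V12: {{q1,q3}} {{q2,q3},{q2,q3,q4}}
  V14: {{q3,q4},{q2,q3,q4}}
  V23: {{q1,q5},{q2,q5},{q1,q2,q5},{q1,q4,q5}}
  V24: {{q1,q4},{q2,q4},{q1,q2,q4},{q1,q4,q5},{q2,q3,q4}}
  V34: {{q4,q5},{q1,q4,q5}}
  V124: {{q2,q3,q4}}
  V234: {{q1,q4,q5}}
C dims 4,6,2; δ0: rk 3, SNF 1^3; δ1: rk 2, SNF 1^2
degree 0: 4−3−0 = 1 → Ȟ^0 ≅ Z
degree 1: 6−2−3 = 1 → Ȟ^1 ≅ Z
degree 2: 2−0−2 = 0 → Ȟ^2 ≅ 0


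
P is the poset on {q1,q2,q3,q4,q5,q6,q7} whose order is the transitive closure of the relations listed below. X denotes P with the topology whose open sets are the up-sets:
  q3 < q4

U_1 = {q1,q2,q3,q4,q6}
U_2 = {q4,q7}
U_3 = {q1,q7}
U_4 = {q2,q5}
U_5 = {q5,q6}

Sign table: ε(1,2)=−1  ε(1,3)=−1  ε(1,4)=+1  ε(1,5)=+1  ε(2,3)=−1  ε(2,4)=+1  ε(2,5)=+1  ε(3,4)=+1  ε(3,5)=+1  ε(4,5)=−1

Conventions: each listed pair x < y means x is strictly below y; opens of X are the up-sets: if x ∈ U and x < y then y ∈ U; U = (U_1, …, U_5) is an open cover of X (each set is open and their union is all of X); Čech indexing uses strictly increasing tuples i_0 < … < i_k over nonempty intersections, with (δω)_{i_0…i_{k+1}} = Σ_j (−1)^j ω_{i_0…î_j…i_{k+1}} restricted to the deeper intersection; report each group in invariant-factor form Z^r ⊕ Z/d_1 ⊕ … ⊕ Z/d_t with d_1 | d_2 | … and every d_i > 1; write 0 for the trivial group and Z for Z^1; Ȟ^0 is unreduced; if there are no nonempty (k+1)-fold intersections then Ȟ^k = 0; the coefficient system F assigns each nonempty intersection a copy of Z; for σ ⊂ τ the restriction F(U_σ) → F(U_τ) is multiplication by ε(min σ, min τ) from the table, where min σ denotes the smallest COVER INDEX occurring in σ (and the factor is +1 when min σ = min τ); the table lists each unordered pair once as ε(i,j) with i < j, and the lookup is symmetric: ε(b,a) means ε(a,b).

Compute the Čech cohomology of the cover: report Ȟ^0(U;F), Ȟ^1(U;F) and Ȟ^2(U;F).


intersection data:
  U12={q4} U13={q1} U14={q2} U15={q6} U23={q7} U45={q5}
C dims 5,6; δ0: rk 5, SNF 1^4·2
Ȟ^0 = (5 − 5) − 0 = 0, so Ȟ^0 ≅ 0
Ȟ^1 = (6 − 0) − 5 = 1 plus torsion [2], so Ȟ^1 ≅ Z ⊕ Z/2
Ȟ^2 = (0 − 0) − 0 = 0, so Ȟ^2 ≅ 0

Ȟ^0(U;F) ≅ 0,  Ȟ^1(U;F) ≅ Z ⊕ Z/2,  Ȟ^2(U;F) ≅ 0


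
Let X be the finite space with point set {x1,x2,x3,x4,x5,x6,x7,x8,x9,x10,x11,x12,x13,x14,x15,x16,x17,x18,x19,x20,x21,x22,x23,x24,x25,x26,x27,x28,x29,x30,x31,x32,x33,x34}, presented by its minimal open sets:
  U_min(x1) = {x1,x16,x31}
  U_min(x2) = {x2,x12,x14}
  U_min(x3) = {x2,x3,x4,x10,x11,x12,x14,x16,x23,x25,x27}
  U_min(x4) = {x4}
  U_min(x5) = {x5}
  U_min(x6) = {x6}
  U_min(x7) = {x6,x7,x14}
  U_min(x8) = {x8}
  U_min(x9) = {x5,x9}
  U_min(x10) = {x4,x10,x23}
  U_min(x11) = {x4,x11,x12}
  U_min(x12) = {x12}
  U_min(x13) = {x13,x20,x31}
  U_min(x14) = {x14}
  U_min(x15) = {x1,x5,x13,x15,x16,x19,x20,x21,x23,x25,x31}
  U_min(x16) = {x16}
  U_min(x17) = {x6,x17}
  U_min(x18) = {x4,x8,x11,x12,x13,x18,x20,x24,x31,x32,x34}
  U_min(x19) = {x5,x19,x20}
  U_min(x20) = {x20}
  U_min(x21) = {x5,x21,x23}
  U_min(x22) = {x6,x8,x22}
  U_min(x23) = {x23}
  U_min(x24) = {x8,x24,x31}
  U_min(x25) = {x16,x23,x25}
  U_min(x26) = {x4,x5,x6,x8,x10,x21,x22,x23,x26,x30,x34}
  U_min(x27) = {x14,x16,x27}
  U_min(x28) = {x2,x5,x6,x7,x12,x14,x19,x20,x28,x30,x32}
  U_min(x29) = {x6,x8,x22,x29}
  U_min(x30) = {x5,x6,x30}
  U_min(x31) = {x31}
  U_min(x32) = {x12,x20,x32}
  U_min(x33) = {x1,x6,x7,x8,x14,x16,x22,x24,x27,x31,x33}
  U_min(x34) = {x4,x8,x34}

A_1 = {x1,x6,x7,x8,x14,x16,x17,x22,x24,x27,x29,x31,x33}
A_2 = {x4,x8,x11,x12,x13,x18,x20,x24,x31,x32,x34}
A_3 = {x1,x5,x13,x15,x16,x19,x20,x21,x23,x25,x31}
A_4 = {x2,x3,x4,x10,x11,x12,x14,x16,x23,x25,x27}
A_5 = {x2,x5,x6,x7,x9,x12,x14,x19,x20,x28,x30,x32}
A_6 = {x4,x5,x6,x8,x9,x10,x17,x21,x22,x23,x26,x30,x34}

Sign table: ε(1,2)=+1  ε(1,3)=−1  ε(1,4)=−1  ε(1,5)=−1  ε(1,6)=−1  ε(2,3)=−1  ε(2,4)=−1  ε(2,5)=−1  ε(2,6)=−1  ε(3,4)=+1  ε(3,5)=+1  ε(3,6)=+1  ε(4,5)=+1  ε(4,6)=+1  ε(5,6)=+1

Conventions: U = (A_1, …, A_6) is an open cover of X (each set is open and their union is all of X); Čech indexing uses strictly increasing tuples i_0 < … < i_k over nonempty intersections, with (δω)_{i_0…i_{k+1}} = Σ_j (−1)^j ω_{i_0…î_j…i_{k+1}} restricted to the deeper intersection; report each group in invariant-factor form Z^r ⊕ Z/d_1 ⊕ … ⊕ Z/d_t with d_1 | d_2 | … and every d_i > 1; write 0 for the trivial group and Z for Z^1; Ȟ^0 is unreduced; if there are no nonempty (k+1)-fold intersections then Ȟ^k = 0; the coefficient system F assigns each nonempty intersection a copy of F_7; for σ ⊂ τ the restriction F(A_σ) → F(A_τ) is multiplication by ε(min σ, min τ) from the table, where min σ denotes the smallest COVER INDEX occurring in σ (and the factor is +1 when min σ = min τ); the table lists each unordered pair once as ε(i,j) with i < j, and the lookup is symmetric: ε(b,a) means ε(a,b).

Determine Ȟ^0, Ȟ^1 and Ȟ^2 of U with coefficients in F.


nerve simplices:
  A12={x8,x24,x31} A13={x1,x16,x31} A14={x14,x16,x27} A15={x6,x7,x14} A16={x6,x8,x17,x22} A23={x13,x20,x31} A24={x4,x11,x12} A25={x12,x20,x32} A26={x4,x8,x34} A34={x16,x23,x25} A35={x5,x19,x20} A36={x5,x21,x23} A45={x2,x12,x14} A46={x4,x10,x23} A56={x5,x6,x9,x30}
  A123={x31} A126={x8} A134={x16} A145={x14} A156={x6} A235={x20} A245={x12} A246={x4} A346={x23} A356={x5}
C dims 6,15,10; δ0: rk_F7 5; δ1: rk_F7 10
degree 0: 6−5−0 = 1 → Ȟ^0 ≅ Z/7
degree 1: 15−10−5 = 0 → Ȟ^1 ≅ 0
degree 2: 10−0−10 = 0 → Ȟ^2 ≅ 0

Ȟ^0(U;F) ≅ Z/7, Ȟ^1(U;F) ≅ 0, Ȟ^2(U;F) ≅ 0


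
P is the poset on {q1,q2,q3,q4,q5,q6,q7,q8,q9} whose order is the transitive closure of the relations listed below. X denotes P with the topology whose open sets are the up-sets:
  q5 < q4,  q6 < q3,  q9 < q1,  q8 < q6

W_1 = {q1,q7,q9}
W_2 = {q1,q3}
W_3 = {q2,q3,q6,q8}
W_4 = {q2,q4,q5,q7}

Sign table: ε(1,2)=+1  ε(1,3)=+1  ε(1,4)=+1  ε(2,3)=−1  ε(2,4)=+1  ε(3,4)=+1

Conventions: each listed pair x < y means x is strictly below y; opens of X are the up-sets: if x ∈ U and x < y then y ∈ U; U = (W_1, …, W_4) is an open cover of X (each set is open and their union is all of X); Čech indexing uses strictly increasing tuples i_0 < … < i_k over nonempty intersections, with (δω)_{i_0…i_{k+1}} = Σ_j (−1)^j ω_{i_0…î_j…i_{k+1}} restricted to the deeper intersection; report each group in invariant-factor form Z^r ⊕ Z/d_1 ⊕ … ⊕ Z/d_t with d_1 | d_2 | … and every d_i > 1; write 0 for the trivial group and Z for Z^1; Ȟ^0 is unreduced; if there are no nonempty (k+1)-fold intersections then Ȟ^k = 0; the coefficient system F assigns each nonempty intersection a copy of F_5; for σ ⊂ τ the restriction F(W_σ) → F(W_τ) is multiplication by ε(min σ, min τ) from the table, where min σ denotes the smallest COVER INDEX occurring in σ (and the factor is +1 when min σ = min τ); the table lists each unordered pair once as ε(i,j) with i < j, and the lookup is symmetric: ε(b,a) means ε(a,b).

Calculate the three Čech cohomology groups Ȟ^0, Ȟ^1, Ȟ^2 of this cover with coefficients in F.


intersection data:
  W12={q1} W14={q7} W23={q3} W34={q2}
C dims 4,4; δ0: rk_F5 4
Ȟ^0 = (4 − 4) − 0 = 0, so Ȟ^0 ≅ 0
Ȟ^1 = (4 − 0) − 4 = 0, so Ȟ^1 ≅ 0
Ȟ^2 = (0 − 0) − 0 = 0, so Ȟ^2 ≅ 0

Ȟ^0(U;F) ≅ 0; Ȟ^1(U;F) ≅ 0; Ȟ^2(U;F) ≅ 0


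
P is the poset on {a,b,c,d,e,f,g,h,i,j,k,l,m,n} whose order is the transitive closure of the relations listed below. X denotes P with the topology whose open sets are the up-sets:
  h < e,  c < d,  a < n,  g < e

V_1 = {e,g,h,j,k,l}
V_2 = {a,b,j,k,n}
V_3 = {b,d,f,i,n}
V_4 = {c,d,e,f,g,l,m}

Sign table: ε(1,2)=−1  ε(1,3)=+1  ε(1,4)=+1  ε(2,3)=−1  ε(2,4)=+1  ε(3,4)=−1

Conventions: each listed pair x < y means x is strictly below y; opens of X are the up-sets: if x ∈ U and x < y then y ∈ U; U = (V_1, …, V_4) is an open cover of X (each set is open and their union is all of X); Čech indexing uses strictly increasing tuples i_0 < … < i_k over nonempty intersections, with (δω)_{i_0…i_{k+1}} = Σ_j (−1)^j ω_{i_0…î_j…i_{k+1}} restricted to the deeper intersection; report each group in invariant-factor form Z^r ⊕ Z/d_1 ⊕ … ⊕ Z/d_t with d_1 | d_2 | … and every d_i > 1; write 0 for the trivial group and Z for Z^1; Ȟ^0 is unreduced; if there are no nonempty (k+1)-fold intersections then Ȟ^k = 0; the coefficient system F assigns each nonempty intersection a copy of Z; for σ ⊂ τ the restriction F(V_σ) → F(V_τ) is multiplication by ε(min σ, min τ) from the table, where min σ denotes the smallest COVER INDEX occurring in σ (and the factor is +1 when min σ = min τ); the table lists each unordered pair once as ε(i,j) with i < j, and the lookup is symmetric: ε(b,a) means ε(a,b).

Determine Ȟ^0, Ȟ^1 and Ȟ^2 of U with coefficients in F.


Ȟ^0(U;F) ≅ 0; Ȟ^1(U;F) ≅ Z/2; Ȟ^2(U;F) ≅ 0

nerve of the cover:
  V12={j,k} V14={e,g,l} V23={b,n} V34={d,f}
C dims 4,4; δ0: rk 4, SNF 1^3·2
Ȟ^0 = (4 − 4) − 0 = 0, so Ȟ^0 ≅ 0
Ȟ^1 = (4 − 0) − 4 = 0 plus torsion [2], so Ȟ^1 ≅ Z/2
Ȟ^2 = (0 − 0) − 0 = 0, so Ȟ^2 ≅ 0


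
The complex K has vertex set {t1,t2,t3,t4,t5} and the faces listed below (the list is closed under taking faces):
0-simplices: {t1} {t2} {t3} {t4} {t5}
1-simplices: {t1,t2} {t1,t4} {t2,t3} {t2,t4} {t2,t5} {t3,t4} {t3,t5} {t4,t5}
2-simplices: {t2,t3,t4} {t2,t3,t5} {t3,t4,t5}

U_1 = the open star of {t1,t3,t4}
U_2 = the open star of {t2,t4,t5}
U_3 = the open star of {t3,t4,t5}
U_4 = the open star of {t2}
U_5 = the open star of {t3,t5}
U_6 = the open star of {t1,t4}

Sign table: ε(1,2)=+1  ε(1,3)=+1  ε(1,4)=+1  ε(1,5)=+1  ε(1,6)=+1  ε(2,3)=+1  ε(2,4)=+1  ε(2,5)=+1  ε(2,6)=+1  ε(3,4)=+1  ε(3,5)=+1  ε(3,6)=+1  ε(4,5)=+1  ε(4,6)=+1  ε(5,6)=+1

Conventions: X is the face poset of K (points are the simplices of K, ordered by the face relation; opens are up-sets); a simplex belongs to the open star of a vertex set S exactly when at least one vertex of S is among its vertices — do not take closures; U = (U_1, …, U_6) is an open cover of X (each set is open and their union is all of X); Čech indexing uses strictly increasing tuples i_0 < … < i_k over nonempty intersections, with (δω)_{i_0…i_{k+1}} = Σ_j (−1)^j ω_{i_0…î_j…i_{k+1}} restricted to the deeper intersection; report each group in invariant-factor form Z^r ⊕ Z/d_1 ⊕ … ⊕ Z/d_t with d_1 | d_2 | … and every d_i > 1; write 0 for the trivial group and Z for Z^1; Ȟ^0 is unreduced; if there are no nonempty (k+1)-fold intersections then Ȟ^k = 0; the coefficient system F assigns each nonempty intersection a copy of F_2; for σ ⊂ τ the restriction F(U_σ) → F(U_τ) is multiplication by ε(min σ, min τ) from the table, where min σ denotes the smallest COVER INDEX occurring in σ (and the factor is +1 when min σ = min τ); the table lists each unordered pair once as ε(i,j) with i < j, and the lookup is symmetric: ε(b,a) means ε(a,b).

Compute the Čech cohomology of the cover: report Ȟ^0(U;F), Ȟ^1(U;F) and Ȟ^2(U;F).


Ȟ^0 = Z/2, Ȟ^1 = 0 and Ȟ^2 = 0

cover nerve:
  U1={{t1},{t3},{t4},{t1,t2},{t1,t4},{t2,t3},{t2,t4},{t3,t4},{t3,t5},{t4,t5},{t2,t3,t4},{t2,t3,t5},{t3,t4,t5}} U2={{t2},{t4},{t5},{t1,t2},{t1,t4},{t2,t3},{t2,t4},{t2,t5},{t3,t4},{t3,t5},{t4,t5},{t2,t3,t4},{t2,t3,t5},{t3,t4,t5}} U3={{t3},{t4},{t5},{t1,t4},{t2,t3},{t2,t4},{t2,t5},{t3,t4},{t3,t5},{t4,t5},{t2,t3,t4},{t2,t3,t5},{t3,t4,t5}} U4={{t2},{t1,t2},{t2,t3},{t2,t4},{t2,t5},{t2,t3,t4},{t2,t3,t5}} U5={{t3},{t5},{t2,t3},{t2,t5},{t3,t4},{t3,t5},{t4,t5},{t2,t3,t4},{t2,t3,t5},{t3,t4,t5}} U6={{t1},{t4},{t1,t2},{t1,t4},{t2,t4},{t3,t4},{t4,t5},{t2,t3,t4},{t3,t4,t5}}
  U12={{t4},{t1,t2},{t1,t4},{t2,t3},{t2,t4},{t3,t4},{t3,t5},{t4,t5},{t2,t3,t4},{t2,t3,t5},{t3,t4,t5}} U13={{t3},{t4},{t1,t4},{t2,t3},{t2,t4},{t3,t4},{t3,t5},{t4,t5},{t2,t3,t4},{t2,t3,t5},{t3,t4,t5}} U14={{t1,t2},{t2,t3},{t2,t4},{t2,t3,t4},{t2,t3,t5}} U15={{t3},{t2,t3},{t3,t4},{t3,t5},{t4,t5},{t2,t3,t4},{t2,t3,t5},{t3,t4,t5}} U16={{t1},{t4},{t1,t2},{t1,t4},{t2,t4},{t3,t4},{t4,t5},{t2,t3,t4},{t3,t4,t5}} U23={{t4},{t5},{t1,t4},{t2,t3},{t2,t4},{t2,t5},{t3,t4},{t3,t5},{t4,t5},{t2,t3,t4},{t2,t3,t5},{t3,t4,t5}} U24={{t2},{t1,t2},{t2,t3},{t2,t4},{t2,t5},{t2,t3,t4},{t2,t3,t5}} U25={{t5},{t2,t3},{t2,t5},{t3,t4},{t3,t5},{t4,t5},{t2,t3,t4},{t2,t3,t5},{t3,t4,t5}} U26={{t4},{t1,t2},{t1,t4},{t2,t4},{t3,t4},{t4,t5},{t2,t3,t4},{t3,t4,t5}} U34={{t2,t3},{t2,t4},{t2,t5},{t2,t3,t4},{t2,t3,t5}} U35={{t3},{t5},{t2,t3},{t2,t5},{t3,t4},{t3,t5},{t4,t5},{t2,t3,t4},{t2,t3,t5},{t3,t4,t5}} U36={{t4},{t1,t4},{t2,t4},{t3,t4},{t4,t5},{t2,t3,t4},{t3,t4,t5}} U45={{t2,t3},{t2,t5},{t2,t3,t4},{t2,t3,t5}} U46={{t1,t2},{t2,t4},{t2,t3,t4}} U56={{t3,t4},{t4,t5},{t2,t3,t4},{t3,t4,t5}}
  U123={{t4},{t1,t4},{t2,t3},{t2,t4},{t3,t4},{t3,t5},{t4,t5},{t2,t3,t4},{t2,t3,t5},{t3,t4,t5}} U124={{t1,t2},{t2,t3},{t2,t4},{t2,t3,t4},{t2,t3,t5}} U125={{t2,t3},{t3,t4},{t3,t5},{t4,t5},{t2,t3,t4},{t2,t3,t5},{t3,t4,t5}} U126={{t4},{t1,t2},{t1,t4},{t2,t4},{t3,t4},{t4,t5},{t2,t3,t4},{t3,t4,t5}} U134={{t2,t3},{t2,t4},{t2,t3,t4},{t2,t3,t5}} U135={{t3},{t2,t3},{t3,t4},{t3,t5},{t4,t5},{t2,t3,t4},{t2,t3,t5},{t3,t4,t5}} U136={{t4},{t1,t4},{t2,t4},{t3,t4},{t4,t5},{t2,t3,t4},{t3,t4,t5}} U145={{t2,t3},{t2,t3,t4},{t2,t3,t5}} U146={{t1,t2},{t2,t4},{t2,t3,t4}} U156={{t3,t4},{t4,t5},{t2,t3,t4},{t3,t4,t5}} U234={{t2,t3},{t2,t4},{t2,t5},{t2,t3,t4},{t2,t3,t5}} U235={{t5},{t2,t3},{t2,t5},{t3,t4},{t3,t5},{t4,t5},{t2,t3,t4},{t2,t3,t5},{t3,t4,t5}} U236={{t4},{t1,t4},{t2,t4},{t3,t4},{t4,t5},{t2,t3,t4},{t3,t4,t5}} U245={{t2,t3},{t2,t5},{t2,t3,t4},{t2,t3,t5}} U246={{t1,t2},{t2,t4},{t2,t3,t4}} U256={{t3,t4},{t4,t5},{t2,t3,t4},{t3,t4,t5}} U345={{t2,t3},{t2,t5},{t2,t3,t4},{t2,t3,t5}} U346={{t2,t4},{t2,t3,t4}} U356={{t3,t4},{t4,t5},{t2,t3,t4},{t3,t4,t5}} U456={{t2,t3,t4}}
  U1234={{t2,t3},{t2,t4},{t2,t3,t4},{t2,t3,t5}} U1235={{t2,t3},{t3,t4},{t3,t5},{t4,t5},{t2,t3,t4},{t2,t3,t5},{t3,t4,t5}} U1236={{t4},{t1,t4},{t2,t4},{t3,t4},{t4,t5},{t2,t3,t4},{t3,t4,t5}} U1245={{t2,t3},{t2,t3,t4},{t2,t3,t5}} U1246={{t1,t2},{t2,t4},{t2,t3,t4}} U1256={{t3,t4},{t4,t5},{t2,t3,t4},{t3,t4,t5}} U1345={{t2,t3},{t2,t3,t4},{t2,t3,t5}} U1346={{t2,t4},{t2,t3,t4}} U1356={{t3,t4},{t4,t5},{t2,t3,t4},{t3,t4,t5}} U1456={{t2,t3,t4}} U2345={{t2,t3},{t2,t5},{t2,t3,t4},{t2,t3,t5}} U2346={{t2,t4},{t2,t3,t4}} U2356={{t3,t4},{t4,t5},{t2,t3,t4},{t3,t4,t5}} U2456={{t2,t3,t4}} U3456={{t2,t3,t4}}
  U12345={{t2,t3},{t2,t3,t4},{t2,t3,t5}} U12346={{t2,t4},{t2,t3,t4}} U12356={{t3,t4},{t4,t5},{t2,t3,t4},{t3,t4,t5}} U12456={{t2,t3,t4}} U13456={{t2,t3,t4}} U23456={{t2,t3,t4}}
  U123456={{t2,t3,t4}}
C dims 6,15,20,15; δ0: rk_F2 5; δ1: rk_F2 10; δ2: rk_F2 10
Ȟ^0: (6−5)−0=1 ⇒ Z/2
Ȟ^1: (15−10)−5=0 ⇒ 0
Ȟ^2: (20−10)−10=0 ⇒ 0


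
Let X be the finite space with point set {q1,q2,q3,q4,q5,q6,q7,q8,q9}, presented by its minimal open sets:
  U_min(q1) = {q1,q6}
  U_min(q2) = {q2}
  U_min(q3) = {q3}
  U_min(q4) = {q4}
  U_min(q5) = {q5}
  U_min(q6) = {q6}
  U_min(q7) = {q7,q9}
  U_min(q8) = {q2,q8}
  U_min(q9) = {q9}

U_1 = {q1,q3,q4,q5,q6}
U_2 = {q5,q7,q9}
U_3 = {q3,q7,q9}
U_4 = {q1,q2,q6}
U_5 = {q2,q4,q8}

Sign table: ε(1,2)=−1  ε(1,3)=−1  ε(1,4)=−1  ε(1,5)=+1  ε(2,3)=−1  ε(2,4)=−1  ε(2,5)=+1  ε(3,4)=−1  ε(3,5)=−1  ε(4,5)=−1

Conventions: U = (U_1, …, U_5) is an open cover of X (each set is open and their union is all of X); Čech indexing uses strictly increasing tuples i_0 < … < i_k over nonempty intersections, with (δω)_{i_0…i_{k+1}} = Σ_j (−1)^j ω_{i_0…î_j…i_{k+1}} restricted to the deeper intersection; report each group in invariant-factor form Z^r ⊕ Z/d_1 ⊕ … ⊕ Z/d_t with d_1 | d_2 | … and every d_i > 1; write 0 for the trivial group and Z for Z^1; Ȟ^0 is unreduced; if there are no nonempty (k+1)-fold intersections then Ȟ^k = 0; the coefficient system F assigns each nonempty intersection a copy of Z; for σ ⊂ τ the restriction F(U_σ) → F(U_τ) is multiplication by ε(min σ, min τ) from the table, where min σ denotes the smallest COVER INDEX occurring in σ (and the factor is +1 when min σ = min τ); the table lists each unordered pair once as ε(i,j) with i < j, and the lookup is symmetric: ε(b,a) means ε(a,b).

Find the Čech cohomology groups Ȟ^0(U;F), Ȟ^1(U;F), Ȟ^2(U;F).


cover nerve:
  U12={q5} U13={q3} U14={q1,q6} U15={q4} U23={q7,q9} U45={q2}
C dims 5,6; δ0: rk 5, SNF 1^4·2
Ȟ^0: (5−5)−0=0 ⇒ 0
Ȟ^1: (6−0)−5=1 plus torsion [2] ⇒ Z ⊕ Z/2
Ȟ^2: (0−0)−0=0 ⇒ 0

Ȟ^0 ≅ 0, Ȟ^1 ≅ Z ⊕ Z/2, Ȟ^2 ≅ 0


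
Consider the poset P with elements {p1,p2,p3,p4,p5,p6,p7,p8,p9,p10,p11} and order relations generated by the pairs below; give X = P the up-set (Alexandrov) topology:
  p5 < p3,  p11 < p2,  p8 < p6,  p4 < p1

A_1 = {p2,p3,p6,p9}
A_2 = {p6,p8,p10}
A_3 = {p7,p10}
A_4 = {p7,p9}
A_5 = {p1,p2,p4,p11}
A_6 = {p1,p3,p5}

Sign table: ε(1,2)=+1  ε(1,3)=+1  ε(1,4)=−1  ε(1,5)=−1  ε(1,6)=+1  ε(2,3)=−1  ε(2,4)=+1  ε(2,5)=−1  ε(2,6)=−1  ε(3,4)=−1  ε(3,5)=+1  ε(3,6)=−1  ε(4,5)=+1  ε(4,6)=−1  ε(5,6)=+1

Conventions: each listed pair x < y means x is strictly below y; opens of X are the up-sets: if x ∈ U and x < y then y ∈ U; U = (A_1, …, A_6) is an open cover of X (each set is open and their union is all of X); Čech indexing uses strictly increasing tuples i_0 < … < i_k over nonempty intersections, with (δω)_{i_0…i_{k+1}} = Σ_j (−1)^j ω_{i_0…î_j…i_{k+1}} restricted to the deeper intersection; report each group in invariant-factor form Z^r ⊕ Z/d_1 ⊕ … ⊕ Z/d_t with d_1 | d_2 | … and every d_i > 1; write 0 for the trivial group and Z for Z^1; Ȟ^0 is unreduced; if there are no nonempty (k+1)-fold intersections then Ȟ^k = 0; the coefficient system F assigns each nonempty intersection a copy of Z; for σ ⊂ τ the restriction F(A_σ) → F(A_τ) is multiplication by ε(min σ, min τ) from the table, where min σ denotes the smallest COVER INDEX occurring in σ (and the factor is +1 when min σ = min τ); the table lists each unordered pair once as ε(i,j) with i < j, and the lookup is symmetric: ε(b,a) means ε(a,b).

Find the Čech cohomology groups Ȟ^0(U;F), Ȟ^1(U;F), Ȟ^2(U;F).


cover nerve:
  A12={p6} A14={p9} A15={p2} A16={p3} A23={p10} A34={p7} A56={p1}
C dims 6,7; δ0: rk 6, SNF 1^5·2
Ȟ^0: (6−6)−0=0 ⇒ 0
Ȟ^1: (7−0)−6=1 plus torsion [2] ⇒ Z ⊕ Z/2
Ȟ^2: (0−0)−0=0 ⇒ 0

Ȟ^0 ≅ 0, Ȟ^1 ≅ Z ⊕ Z/2 and Ȟ^2 ≅ 0


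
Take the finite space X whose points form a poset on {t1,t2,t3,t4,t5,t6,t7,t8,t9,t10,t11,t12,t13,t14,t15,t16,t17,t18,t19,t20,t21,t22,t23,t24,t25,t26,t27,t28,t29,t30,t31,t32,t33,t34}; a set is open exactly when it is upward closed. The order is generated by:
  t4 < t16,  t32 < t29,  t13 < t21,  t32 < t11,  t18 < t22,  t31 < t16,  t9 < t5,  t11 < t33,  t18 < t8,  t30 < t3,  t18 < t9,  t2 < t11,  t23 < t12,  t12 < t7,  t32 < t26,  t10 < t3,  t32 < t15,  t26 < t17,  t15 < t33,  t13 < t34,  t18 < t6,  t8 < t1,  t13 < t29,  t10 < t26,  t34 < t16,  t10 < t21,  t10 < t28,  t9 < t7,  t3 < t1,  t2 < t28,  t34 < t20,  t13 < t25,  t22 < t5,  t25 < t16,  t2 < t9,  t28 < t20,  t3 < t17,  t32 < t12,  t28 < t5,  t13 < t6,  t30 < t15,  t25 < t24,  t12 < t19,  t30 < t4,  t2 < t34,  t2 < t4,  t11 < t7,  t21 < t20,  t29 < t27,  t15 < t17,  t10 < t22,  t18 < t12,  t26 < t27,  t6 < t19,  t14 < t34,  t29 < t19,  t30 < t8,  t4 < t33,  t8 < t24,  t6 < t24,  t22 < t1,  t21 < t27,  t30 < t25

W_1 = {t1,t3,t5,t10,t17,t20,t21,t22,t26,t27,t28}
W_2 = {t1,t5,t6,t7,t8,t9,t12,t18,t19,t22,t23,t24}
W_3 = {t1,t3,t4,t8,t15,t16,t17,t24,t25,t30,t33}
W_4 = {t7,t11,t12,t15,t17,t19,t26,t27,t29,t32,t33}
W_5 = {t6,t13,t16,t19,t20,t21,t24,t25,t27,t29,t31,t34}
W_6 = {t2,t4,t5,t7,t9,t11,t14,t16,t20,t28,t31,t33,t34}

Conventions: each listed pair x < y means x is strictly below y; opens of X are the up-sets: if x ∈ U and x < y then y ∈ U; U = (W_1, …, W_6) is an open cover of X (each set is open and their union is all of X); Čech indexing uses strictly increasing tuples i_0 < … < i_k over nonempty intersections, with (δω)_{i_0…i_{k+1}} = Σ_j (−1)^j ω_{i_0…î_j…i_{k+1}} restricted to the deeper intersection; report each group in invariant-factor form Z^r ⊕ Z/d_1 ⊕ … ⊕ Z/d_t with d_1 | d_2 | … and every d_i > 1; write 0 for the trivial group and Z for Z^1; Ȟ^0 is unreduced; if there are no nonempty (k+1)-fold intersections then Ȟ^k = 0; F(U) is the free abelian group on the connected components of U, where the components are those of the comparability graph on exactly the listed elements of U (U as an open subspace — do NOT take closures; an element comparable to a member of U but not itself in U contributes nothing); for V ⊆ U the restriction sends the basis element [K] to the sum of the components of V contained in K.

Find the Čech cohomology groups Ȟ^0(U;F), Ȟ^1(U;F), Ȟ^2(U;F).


nerve of the cover:
  W12={t1,t5,t22} W13={t1,t3,t17} W14={t17,t26,t27} W15={t20,t21,t27} W16={t5,t20,t28} W23={t1,t8,t24} W24={t7,t12,t19} W25={t6,t19,t24} W26={t5,t7,t9} W34={t15,t17,t33} W35={t16,t24,t25} W36={t4,t16,t33} W45={t19,t27,t29} W46={t7,t11,t33} W56={t16,t20,t31,t34}
  W123={t1} W126={t5} W134={t17} W145={t27} W156={t20} W235={t24} W245={t19} W246={t7} W346={t33} W356={t16}
components per intersection:
  W1: {t1,t3,t5,t10,t17,t20,t21,t22,t26,t27,t28}
  W2: {t1,t5,t6,t7,t8,t9,t12,t18,t19,t22,t23,t24}
  W3: {t1,t3,t4,t8,t15,t16,t17,t24,t25,t30,t33}
  W4: {t7,t11,t12,t15,t17,t19,t26,t27,t29,t32,t33}
  W5: {t6,t13,t16,t19,t20,t21,t24,t25,t27,t29,t31,t34}
  W6: {t2,t4,t5,t7,t9,t11,t14,t16,t20,t28,t31,t33,t34}
  W12: {t1,t5,t22}
  W13: {t1,t3,t17}
  W14: {t17,t26,t27}
  W15: {t20,t21,t27}
  W16: {t5,t20,t28}
  W23: {t1,t8,t24}
  W24: {t7,t12,t19}
  W25: {t6,t19,t24}
  W26: {t5,t7,t9}
  W34: {t15,t17,t33}
  W35: {t16,t24,t25}
  W36: {t4,t16,t33}
  W45: {t19,t27,t29}
  W46: {t7,t11,t33}
  W56: {t16,t20,t31,t34}
  W123: {t1}
  W126: {t5}
  W134: {t17}
  W145: {t27}
  W156: {t20}
  W235: {t24}
  W245: {t19}
  W246: {t7}
  W346: {t33}
  W356: {t16}
C dims 6,15,10; δ0: rk 5, SNF 1^5; δ1: rk 10, SNF 1^9·2
Ȟ^0 = (6 − 5) − 0 = 1, so Ȟ^0 ≅ Z
Ȟ^1 = (15 − 10) − 5 = 0, so Ȟ^1 ≅ 0
Ȟ^2 = (10 − 0) − 10 = 0 plus torsion [2], so Ȟ^2 ≅ Z/2

Ȟ^0 ≅ Z; Ȟ^1 ≅ 0; Ȟ^2 ≅ Z/2


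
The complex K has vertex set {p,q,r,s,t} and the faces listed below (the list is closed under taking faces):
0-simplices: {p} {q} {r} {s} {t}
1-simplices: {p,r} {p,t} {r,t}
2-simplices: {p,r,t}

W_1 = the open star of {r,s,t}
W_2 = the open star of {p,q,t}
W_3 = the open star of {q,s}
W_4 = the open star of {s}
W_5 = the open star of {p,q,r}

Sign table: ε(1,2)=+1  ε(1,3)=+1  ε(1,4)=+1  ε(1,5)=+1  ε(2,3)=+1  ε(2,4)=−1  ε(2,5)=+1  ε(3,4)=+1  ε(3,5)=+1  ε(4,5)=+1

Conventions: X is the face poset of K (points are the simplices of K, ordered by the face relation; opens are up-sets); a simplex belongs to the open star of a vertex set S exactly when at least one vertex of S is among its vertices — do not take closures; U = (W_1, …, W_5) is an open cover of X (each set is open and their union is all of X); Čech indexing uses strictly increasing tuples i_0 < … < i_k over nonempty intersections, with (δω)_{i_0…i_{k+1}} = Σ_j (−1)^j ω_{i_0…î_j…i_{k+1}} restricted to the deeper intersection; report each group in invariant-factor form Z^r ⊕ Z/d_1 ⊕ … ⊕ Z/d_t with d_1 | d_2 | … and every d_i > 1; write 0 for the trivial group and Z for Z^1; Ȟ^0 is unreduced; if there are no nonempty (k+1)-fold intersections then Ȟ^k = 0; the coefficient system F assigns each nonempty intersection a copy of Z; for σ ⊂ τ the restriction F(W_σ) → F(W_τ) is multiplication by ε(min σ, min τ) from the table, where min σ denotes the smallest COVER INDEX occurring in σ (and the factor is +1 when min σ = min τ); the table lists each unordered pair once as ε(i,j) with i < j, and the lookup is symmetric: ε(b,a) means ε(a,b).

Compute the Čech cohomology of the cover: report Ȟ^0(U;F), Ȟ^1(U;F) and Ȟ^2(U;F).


nonempty intersections:
  W1={{r},{s},{t},{p,r},{p,t},{r,t},{p,r,t}} W2={{p},{q},{t},{p,r},{p,t},{r,t},{p,r,t}} W3={{q},{s}} W4={{s}} W5={{p},{q},{r},{p,r},{p,t},{r,t},{p,r,t}}
  W12={{t},{p,r},{p,t},{r,t},{p,r,t}} W13={{s}} W14={{s}} W15={{r},{p,r},{p,t},{r,t},{p,r,t}} W23={{q}} W25={{p},{q},{p,r},{p,t},{r,t},{p,r,t}} W34={{s}} W35={{q}}
  W125={{p,r},{p,t},{r,t},{p,r,t}} W134={{s}} W235={{q}}
C dims 5,8,3; δ0: rk 4, SNF 1^4; δ1: rk 3, SNF 1^3
Ȟ^0: (5−4)−0=1 ⇒ Z
Ȟ^1: (8−3)−4=1 ⇒ Z
Ȟ^2: (3−0)−3=0 ⇒ 0

Ȟ^0 = Z, Ȟ^1 = Z and Ȟ^2 = 0


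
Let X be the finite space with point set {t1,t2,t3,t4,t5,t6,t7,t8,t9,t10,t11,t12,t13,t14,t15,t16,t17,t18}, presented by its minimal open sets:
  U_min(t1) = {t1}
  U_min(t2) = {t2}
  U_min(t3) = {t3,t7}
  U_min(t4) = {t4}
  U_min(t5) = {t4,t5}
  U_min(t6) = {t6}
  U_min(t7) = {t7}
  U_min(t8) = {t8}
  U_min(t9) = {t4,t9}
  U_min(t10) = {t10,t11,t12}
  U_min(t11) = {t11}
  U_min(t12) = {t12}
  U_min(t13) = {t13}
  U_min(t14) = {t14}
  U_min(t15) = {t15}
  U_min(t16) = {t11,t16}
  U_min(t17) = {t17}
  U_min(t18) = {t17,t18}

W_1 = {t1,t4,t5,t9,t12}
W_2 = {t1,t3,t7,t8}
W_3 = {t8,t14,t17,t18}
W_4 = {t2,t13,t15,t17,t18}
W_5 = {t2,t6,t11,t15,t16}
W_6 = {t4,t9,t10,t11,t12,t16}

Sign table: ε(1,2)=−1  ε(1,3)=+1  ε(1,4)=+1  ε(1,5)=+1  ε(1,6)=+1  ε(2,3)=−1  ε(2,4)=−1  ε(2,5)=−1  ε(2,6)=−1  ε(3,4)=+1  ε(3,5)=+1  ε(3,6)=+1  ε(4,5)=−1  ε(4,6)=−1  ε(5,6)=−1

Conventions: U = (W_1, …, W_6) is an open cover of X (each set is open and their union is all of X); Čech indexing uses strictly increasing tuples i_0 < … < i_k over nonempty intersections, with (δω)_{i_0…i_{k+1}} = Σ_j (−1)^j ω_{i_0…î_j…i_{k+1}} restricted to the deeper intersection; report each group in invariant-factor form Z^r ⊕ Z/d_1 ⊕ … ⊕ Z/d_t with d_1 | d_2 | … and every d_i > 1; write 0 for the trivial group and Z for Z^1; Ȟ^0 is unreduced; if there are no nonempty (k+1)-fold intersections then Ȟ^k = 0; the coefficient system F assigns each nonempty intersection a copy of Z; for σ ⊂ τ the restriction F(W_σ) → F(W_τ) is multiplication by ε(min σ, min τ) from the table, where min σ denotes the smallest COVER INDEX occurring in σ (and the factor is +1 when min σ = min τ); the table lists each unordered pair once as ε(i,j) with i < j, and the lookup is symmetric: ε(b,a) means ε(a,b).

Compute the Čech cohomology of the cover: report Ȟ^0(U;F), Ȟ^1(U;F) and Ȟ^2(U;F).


nerve of the cover:
  W12={t1} W16={t4,t9,t12} W23={t8} W34={t17,t18} W45={t2,t15} W56={t11,t16}
C dims 6,6; δ0: rk 5, SNF 1^5
Ȟ^0 = (6 − 5) − 0 = 1, so Ȟ^0 ≅ Z
Ȟ^1 = (6 − 0) − 5 = 1, so Ȟ^1 ≅ Z
Ȟ^2 = (0 − 0) − 0 = 0, so Ȟ^2 ≅ 0

Ȟ^0 = Z, Ȟ^1 = Z, Ȟ^2 = 0


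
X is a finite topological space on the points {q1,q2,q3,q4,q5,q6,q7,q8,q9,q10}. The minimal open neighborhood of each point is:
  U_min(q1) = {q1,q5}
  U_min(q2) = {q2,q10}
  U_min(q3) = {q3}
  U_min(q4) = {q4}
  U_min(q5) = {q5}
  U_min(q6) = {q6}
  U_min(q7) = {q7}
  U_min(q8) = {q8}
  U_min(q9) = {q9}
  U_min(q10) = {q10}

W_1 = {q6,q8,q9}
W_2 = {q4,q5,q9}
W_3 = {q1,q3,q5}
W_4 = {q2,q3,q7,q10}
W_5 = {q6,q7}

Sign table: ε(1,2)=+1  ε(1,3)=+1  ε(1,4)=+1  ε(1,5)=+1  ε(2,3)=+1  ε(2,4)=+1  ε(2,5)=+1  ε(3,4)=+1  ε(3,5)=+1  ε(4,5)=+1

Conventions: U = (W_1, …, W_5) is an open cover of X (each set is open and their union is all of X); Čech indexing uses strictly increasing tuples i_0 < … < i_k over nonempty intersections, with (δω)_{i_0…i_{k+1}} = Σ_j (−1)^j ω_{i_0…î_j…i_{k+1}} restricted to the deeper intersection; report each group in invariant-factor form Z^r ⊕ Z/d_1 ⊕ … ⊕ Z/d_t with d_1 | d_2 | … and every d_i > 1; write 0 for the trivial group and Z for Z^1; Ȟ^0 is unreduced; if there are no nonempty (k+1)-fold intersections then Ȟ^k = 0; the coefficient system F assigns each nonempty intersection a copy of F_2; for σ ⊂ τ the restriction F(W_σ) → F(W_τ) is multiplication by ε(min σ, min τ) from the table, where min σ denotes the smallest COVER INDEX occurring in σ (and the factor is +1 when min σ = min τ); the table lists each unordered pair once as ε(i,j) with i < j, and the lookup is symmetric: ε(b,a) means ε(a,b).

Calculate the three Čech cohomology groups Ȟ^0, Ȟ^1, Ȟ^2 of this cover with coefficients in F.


Ȟ^0 ≅ Z/2, Ȟ^1 ≅ Z/2, Ȟ^2 ≅ 0

cover nerve:
  W12={q9} W15={q6} W23={q5} W34={q3} W45={q7}
C dims 5,5; δ0: rk_F2 4
Ȟ^0: (5−4)−0=1 ⇒ Z/2
Ȟ^1: (5−0)−4=1 ⇒ Z/2
Ȟ^2: (0−0)−0=0 ⇒ 0


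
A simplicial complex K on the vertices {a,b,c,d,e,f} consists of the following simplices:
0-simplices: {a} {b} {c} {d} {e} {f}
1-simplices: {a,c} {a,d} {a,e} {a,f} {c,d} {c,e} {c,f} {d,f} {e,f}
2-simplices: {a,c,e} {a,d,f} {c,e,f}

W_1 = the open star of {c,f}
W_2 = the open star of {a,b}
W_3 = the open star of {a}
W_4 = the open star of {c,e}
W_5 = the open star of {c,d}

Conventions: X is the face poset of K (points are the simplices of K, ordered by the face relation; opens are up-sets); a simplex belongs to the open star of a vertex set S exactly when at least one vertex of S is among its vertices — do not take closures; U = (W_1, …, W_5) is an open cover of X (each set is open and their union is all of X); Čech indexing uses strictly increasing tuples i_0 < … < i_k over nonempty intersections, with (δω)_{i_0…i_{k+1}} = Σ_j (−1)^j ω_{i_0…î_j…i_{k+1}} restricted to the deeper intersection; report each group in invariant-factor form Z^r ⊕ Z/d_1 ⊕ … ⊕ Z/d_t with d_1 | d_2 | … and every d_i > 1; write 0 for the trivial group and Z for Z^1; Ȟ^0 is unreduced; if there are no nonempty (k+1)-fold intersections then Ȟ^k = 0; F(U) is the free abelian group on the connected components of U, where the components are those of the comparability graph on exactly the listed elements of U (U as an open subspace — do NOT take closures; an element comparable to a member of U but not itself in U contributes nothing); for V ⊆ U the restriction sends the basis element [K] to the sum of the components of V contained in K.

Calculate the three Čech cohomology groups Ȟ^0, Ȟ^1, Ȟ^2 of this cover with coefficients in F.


intersection data:
  W1={{c},{f},{a,c},{a,f},{c,d},{c,e},{c,f},{d,f},{e,f},{a,c,e},{a,d,f},{c,e,f}} W2={{a},{b},{a,c},{a,d},{a,e},{a,f},{a,c,e},{a,d,f}} W3={{a},{a,c},{a,d},{a,e},{a,f},{a,c,e},{a,d,f}} W4={{c},{e},{a,c},{a,e},{c,d},{c,e},{c,f},{e,f},{a,c,e},{c,e,f}} W5={{c},{d},{a,c},{a,d},{c,d},{c,e},{c,f},{d,f},{a,c,e},{a,d,f},{c,e,f}}
  W12={{a,c},{a,f},{a,c,e},{a,d,f}} W13={{a,c},{a,f},{a,c,e},{a,d,f}} W14={{c},{a,c},{c,d},{c,e},{c,f},{e,f},{a,c,e},{c,e,f}} W15={{c},{a,c},{c,d},{c,e},{c,f},{d,f},{a,c,e},{a,d,f},{c,e,f}} W23={{a},{a,c},{a,d},{a,e},{a,f},{a,c,e},{a,d,f}} W24={{a,c},{a,e},{a,c,e}} W25={{a,c},{a,d},{a,c,e},{a,d,f}} W34={{a,c},{a,e},{a,c,e}} W35={{a,c},{a,d},{a,c,e},{a,d,f}} W45={{c},{a,c},{c,d},{c,e},{c,f},{a,c,e},{c,e,f}}
  W123={{a,c},{a,f},{a,c,e},{a,d,f}} W124={{a,c},{a,c,e}} W125={{a,c},{a,c,e},{a,d,f}} W134={{a,c},{a,c,e}} W135={{a,c},{a,c,e},{a,d,f}} W145={{c},{a,c},{c,d},{c,e},{c,f},{a,c,e},{c,e,f}} W234={{a,c},{a,e},{a,c,e}} W235={{a,c},{a,d},{a,c,e},{a,d,f}} W245={{a,c},{a,c,e}} W345={{a,c},{a,c,e}}
  W1234={{a,c},{a,c,e}} W1235={{a,c},{a,c,e},{a,d,f}} W1245={{a,c},{a,c,e}} W1345={{a,c},{a,c,e}} W2345={{a,c},{a,c,e}}
  W12345={{a,c},{a,c,e}}
components per intersection:
  W1: {{c},{f},{a,c},{a,f},{c,d},{c,e},{c,f},{d,f},{e,f},{a,c,e},{a,d,f},{c,e,f}}
  W2: {{a},{a,c},{a,d},{a,e},{a,f},{a,c,e},{a,d,f}} {{b}}
  W3: {{a},{a,c},{a,d},{a,e},{a,f},{a,c,e},{a,d,f}}
  W4: {{c},{e},{a,c},{a,e},{c,d},{c,e},{c,f},{e,f},{a,c,e},{c,e,f}}
  W5: {{c},{d},{a,c},{a,d},{c,d},{c,e},{c,f},{d,f},{a,c,e},{a,d,f},{c,e,f}}
  W12: {{a,c},{a,c,e}} {{a,f},{a,d,f}}
  W13: {{a,c},{a,c,e}} {{a,f},{a,d,f}}
  W14: {{c},{a,c},{c,d},{c,e},{c,f},{e,f},{a,c,e},{c,e,f}}
  W15: {{c},{a,c},{c,d},{c,e},{c,f},{a,c,e},{c,e,f}} {{d,f},{a,d,f}}
  W23: {{a},{a,c},{a,d},{a,e},{a,f},{a,c,e},{a,d,f}}
  W24: {{a,c},{a,e},{a,c,e}}
  W25: {{a,c},{a,c,e}} {{a,d},{a,d,f}}
  W34: {{a,c},{a,e},{a,c,e}}
  W35: {{a,c},{a,c,e}} {{a,d},{a,d,f}}
  W45: {{c},{a,c},{c,d},{c,e},{c,f},{a,c,e},{c,e,f}}
  W123: {{a,c},{a,c,e}} {{a,f},{a,d,f}}
  W124: {{a,c},{a,c,e}}
  W125: {{a,c},{a,c,e}} {{a,d,f}}
  W134: {{a,c},{a,c,e}}
  W135: {{a,c},{a,c,e}} {{a,d,f}}
  W145: {{c},{a,c},{c,d},{c,e},{c,f},{a,c,e},{c,e,f}}
  W234: {{a,c},{a,e},{a,c,e}}
  W235: {{a,c},{a,c,e}} {{a,d},{a,d,f}}
  W245: {{a,c},{a,c,e}}
  W345: {{a,c},{a,c,e}}
  W1234: {{a,c},{a,c,e}}
  W1235: {{a,c},{a,c,e}} {{a,d,f}}
  W1245: {{a,c},{a,c,e}}
  W1345: {{a,c},{a,c,e}}
  W2345: {{a,c},{a,c,e}}
  W12345: {{a,c},{a,c,e}}
C dims 6,15,14,6; δ0: rk 4, SNF 1^4; δ1: rk 9, SNF 1^9; δ2: rk 5, SNF 1^5
Ȟ^0 = (6 − 4) − 0 = 2, so Ȟ^0 ≅ Z^2
Ȟ^1 = (15 − 9) − 4 = 2, so Ȟ^1 ≅ Z^2
Ȟ^2 = (14 − 5) − 9 = 0, so Ȟ^2 ≅ 0

Ȟ^0 = Z^2, Ȟ^1 = Z^2 and Ȟ^2 = 0


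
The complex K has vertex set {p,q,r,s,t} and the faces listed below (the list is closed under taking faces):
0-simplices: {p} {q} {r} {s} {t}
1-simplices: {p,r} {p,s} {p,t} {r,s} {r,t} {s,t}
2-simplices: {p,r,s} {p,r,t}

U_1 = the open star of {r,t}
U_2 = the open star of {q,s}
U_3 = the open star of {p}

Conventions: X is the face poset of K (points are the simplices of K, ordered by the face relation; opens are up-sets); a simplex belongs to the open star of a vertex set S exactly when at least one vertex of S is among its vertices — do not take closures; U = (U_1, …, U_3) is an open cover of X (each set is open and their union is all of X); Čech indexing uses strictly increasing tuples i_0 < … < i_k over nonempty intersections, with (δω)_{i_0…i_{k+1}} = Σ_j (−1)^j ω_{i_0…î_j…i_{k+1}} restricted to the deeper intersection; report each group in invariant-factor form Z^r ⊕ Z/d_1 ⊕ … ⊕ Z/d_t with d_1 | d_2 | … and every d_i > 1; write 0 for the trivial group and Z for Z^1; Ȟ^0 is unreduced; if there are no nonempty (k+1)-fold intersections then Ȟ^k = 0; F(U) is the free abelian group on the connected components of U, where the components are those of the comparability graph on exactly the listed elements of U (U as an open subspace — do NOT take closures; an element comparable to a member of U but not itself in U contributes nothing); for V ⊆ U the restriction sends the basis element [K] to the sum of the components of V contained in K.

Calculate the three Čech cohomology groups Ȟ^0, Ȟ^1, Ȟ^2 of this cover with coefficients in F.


nerve of the cover:
  U1={{r},{t},{p,r},{p,t},{r,s},{r,t},{s,t},{p,r,s},{p,r,t}} U2={{q},{s},{p,s},{r,s},{s,t},{p,r,s}} U3={{p},{p,r},{p,s},{p,t},{p,r,s},{p,r,t}}
  U12={{r,s},{s,t},{p,r,s}} U13={{p,r},{p,t},{p,r,s},{p,r,t}} U23={{p,s},{p,r,s}}
  U123={{p,r,s}}
components per intersection:
  U1: {{r},{t},{p,r},{p,t},{r,s},{r,t},{s,t},{p,r,s},{p,r,t}}
  U2: {{q}} {{s},{p,s},{r,s},{s,t},{p,r,s}}
  U3: {{p},{p,r},{p,s},{p,t},{p,r,s},{p,r,t}}
  U12: {{r,s},{p,r,s}} {{s,t}}
  U13: {{p,r},{p,t},{p,r,s},{p,r,t}}
  U23: {{p,s},{p,r,s}}
  U123: {{p,r,s}}
C dims 4,4,1; δ0: rk 2, SNF 1^2; δ1: rk 1, SNF 1^1
Ȟ^0 = (4 − 2) − 0 = 2, so Ȟ^0 ≅ Z^2
Ȟ^1 = (4 − 1) − 2 = 1, so Ȟ^1 ≅ Z
Ȟ^2 = (1 − 0) − 1 = 0, so Ȟ^2 ≅ 0

Ȟ^0 = Z^2, Ȟ^1 = Z and Ȟ^2 = 0


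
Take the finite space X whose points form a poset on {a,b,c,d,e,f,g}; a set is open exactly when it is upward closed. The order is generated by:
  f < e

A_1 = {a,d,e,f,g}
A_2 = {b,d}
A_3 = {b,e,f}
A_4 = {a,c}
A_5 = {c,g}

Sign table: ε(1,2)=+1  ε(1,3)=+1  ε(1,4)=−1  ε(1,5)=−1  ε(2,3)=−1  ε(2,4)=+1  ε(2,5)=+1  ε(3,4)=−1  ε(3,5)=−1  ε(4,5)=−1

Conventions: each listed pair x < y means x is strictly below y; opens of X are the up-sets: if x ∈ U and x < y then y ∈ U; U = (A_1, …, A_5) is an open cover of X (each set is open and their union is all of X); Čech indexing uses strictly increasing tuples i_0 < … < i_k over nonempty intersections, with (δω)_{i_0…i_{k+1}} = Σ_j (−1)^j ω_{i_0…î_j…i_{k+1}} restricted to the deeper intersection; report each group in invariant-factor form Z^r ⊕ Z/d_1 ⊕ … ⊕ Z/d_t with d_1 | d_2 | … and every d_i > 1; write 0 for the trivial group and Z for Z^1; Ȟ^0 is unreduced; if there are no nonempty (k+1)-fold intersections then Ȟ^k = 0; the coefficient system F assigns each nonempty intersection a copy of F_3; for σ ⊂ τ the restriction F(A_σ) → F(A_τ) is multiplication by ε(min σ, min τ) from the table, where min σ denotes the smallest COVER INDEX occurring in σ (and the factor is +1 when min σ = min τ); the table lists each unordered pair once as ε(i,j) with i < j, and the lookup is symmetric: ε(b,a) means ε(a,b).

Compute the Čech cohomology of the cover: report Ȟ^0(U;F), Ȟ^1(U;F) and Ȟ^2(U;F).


intersection data:
  A12={d} A13={e,f} A14={a} A15={g} A23={b} A45={c}
C dims 5,6; δ0: rk_F3 5
Ȟ^0 = (5 − 5) − 0 = 0, so Ȟ^0 ≅ 0
Ȟ^1 = (6 − 0) − 5 = 1, so Ȟ^1 ≅ Z/3
Ȟ^2 = (0 − 0) − 0 = 0, so Ȟ^2 ≅ 0

Ȟ^0(U;F) ≅ 0, Ȟ^1(U;F) ≅ Z/3, Ȟ^2(U;F) ≅ 0
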